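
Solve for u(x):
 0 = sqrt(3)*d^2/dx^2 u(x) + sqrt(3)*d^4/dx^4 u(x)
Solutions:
 u(x) = C1 + C2*x + C3*sin(x) + C4*cos(x)


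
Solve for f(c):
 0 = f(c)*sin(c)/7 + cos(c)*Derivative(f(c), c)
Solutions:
 f(c) = C1*cos(c)^(1/7)


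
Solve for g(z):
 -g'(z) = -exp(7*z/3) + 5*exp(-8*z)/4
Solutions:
 g(z) = C1 + 3*exp(7*z/3)/7 + 5*exp(-8*z)/32


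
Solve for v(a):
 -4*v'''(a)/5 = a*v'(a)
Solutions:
 v(a) = C1 + Integral(C2*airyai(-10^(1/3)*a/2) + C3*airybi(-10^(1/3)*a/2), a)


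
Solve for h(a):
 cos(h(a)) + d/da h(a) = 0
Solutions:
 h(a) = pi - asin((C1 + exp(2*a))/(C1 - exp(2*a)))
 h(a) = asin((C1 + exp(2*a))/(C1 - exp(2*a)))


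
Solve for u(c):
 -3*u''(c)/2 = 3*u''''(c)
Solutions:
 u(c) = C1 + C2*c + C3*sin(sqrt(2)*c/2) + C4*cos(sqrt(2)*c/2)


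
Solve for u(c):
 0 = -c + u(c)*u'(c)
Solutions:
 u(c) = -sqrt(C1 + c^2)
 u(c) = sqrt(C1 + c^2)


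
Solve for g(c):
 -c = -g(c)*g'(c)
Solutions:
 g(c) = -sqrt(C1 + c^2)
 g(c) = sqrt(C1 + c^2)


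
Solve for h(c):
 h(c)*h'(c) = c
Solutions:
 h(c) = -sqrt(C1 + c^2)
 h(c) = sqrt(C1 + c^2)


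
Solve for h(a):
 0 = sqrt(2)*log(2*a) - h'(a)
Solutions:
 h(a) = C1 + sqrt(2)*a*log(a) - sqrt(2)*a + sqrt(2)*a*log(2)


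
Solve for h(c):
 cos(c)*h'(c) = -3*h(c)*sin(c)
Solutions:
 h(c) = C1*cos(c)^3


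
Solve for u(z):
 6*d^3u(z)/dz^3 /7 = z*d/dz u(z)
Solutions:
 u(z) = C1 + Integral(C2*airyai(6^(2/3)*7^(1/3)*z/6) + C3*airybi(6^(2/3)*7^(1/3)*z/6), z)


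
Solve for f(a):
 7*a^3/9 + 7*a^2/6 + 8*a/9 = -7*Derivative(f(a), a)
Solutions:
 f(a) = C1 - a^4/36 - a^3/18 - 4*a^2/63


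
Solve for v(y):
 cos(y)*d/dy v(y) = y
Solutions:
 v(y) = C1 + Integral(y/cos(y), y)


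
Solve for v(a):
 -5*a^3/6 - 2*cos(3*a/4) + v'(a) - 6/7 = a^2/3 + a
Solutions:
 v(a) = C1 + 5*a^4/24 + a^3/9 + a^2/2 + 6*a/7 + 8*sin(3*a/4)/3


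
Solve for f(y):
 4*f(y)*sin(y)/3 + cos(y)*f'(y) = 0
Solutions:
 f(y) = C1*cos(y)^(4/3)


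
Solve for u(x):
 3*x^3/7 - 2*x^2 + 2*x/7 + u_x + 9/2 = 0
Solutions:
 u(x) = C1 - 3*x^4/28 + 2*x^3/3 - x^2/7 - 9*x/2


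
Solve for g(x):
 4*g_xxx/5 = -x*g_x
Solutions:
 g(x) = C1 + Integral(C2*airyai(-10^(1/3)*x/2) + C3*airybi(-10^(1/3)*x/2), x)


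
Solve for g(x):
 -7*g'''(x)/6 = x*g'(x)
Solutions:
 g(x) = C1 + Integral(C2*airyai(-6^(1/3)*7^(2/3)*x/7) + C3*airybi(-6^(1/3)*7^(2/3)*x/7), x)


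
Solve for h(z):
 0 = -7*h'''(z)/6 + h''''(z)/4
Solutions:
 h(z) = C1 + C2*z + C3*z^2 + C4*exp(14*z/3)


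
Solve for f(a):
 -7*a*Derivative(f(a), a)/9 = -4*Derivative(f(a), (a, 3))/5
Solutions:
 f(a) = C1 + Integral(C2*airyai(210^(1/3)*a/6) + C3*airybi(210^(1/3)*a/6), a)


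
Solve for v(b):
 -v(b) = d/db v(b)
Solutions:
 v(b) = C1*exp(-b)


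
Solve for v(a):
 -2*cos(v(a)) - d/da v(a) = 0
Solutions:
 v(a) = pi - asin((C1 + exp(4*a))/(C1 - exp(4*a)))
 v(a) = asin((C1 + exp(4*a))/(C1 - exp(4*a)))


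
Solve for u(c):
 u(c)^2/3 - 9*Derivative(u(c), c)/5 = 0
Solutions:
 u(c) = -27/(C1 + 5*c)


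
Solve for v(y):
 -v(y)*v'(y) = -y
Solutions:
 v(y) = -sqrt(C1 + y^2)
 v(y) = sqrt(C1 + y^2)


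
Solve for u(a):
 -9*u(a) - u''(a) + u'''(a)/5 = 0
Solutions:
 u(a) = C1*exp(a*(-2^(2/3)*5^(1/3)*(63*sqrt(21) + 293)^(1/3) - 10*2^(1/3)*5^(2/3)/(63*sqrt(21) + 293)^(1/3) + 20)/12)*sin(10^(1/3)*sqrt(3)*a*(-2^(1/3)*(63*sqrt(21) + 293)^(1/3) + 10*5^(1/3)/(63*sqrt(21) + 293)^(1/3))/12) + C2*exp(a*(-2^(2/3)*5^(1/3)*(63*sqrt(21) + 293)^(1/3) - 10*2^(1/3)*5^(2/3)/(63*sqrt(21) + 293)^(1/3) + 20)/12)*cos(10^(1/3)*sqrt(3)*a*(-2^(1/3)*(63*sqrt(21) + 293)^(1/3) + 10*5^(1/3)/(63*sqrt(21) + 293)^(1/3))/12) + C3*exp(a*(10*2^(1/3)*5^(2/3)/(63*sqrt(21) + 293)^(1/3) + 10 + 2^(2/3)*5^(1/3)*(63*sqrt(21) + 293)^(1/3))/6)


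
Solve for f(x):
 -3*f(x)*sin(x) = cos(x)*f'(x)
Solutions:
 f(x) = C1*cos(x)^3


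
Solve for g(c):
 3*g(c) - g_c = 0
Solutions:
 g(c) = C1*exp(3*c)


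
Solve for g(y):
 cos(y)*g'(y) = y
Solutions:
 g(y) = C1 + Integral(y/cos(y), y)


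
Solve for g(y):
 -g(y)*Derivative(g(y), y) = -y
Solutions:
 g(y) = -sqrt(C1 + y^2)
 g(y) = sqrt(C1 + y^2)


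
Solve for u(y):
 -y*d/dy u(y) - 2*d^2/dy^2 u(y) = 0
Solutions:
 u(y) = C1 + C2*erf(y/2)


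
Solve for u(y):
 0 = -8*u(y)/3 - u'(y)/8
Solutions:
 u(y) = C1*exp(-64*y/3)


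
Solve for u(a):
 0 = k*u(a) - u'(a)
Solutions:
 u(a) = C1*exp(a*k)


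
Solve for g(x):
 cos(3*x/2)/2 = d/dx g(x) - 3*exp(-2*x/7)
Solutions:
 g(x) = C1 + sin(3*x/2)/3 - 21*exp(-2*x/7)/2


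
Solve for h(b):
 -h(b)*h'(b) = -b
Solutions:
 h(b) = -sqrt(C1 + b^2)
 h(b) = sqrt(C1 + b^2)


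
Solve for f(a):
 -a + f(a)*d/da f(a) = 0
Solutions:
 f(a) = -sqrt(C1 + a^2)
 f(a) = sqrt(C1 + a^2)


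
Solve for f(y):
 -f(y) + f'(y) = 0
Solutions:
 f(y) = C1*exp(y)


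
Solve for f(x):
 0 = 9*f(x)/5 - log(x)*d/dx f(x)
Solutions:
 f(x) = C1*exp(9*li(x)/5)


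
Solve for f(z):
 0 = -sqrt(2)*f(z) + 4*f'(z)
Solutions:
 f(z) = C1*exp(sqrt(2)*z/4)


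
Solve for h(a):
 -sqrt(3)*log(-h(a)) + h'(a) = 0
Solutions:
 -li(-h(a)) = C1 + sqrt(3)*a


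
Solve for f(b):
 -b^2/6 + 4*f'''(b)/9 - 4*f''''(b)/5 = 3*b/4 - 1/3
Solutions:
 f(b) = C1 + C2*b + C3*b^2 + C4*exp(5*b/9) + b^5/160 + 81*b^4/640 + 629*b^3/800


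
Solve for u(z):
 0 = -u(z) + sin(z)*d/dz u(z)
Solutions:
 u(z) = C1*sqrt(cos(z) - 1)/sqrt(cos(z) + 1)


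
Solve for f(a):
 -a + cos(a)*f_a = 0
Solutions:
 f(a) = C1 + Integral(a/cos(a), a)


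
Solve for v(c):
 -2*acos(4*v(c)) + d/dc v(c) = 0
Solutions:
 Integral(1/acos(4*_y), (_y, v(c))) = C1 + 2*c


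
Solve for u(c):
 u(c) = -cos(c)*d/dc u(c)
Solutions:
 u(c) = C1*sqrt(sin(c) - 1)/sqrt(sin(c) + 1)


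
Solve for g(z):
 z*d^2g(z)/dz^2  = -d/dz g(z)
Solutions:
 g(z) = C1 + C2*log(z)


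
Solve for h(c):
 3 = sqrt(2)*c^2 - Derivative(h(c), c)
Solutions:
 h(c) = C1 + sqrt(2)*c^3/3 - 3*c


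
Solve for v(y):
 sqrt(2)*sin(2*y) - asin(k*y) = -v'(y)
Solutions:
 v(y) = C1 + Piecewise((y*asin(k*y) + sqrt(-k^2*y^2 + 1)/k, Ne(k, 0)), (0, True)) + sqrt(2)*cos(2*y)/2


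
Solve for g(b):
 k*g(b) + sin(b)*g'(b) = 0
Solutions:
 g(b) = C1*exp(k*(-log(cos(b) - 1) + log(cos(b) + 1))/2)


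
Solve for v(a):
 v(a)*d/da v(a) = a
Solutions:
 v(a) = -sqrt(C1 + a^2)
 v(a) = sqrt(C1 + a^2)


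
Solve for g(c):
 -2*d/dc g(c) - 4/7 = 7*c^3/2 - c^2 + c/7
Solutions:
 g(c) = C1 - 7*c^4/16 + c^3/6 - c^2/28 - 2*c/7


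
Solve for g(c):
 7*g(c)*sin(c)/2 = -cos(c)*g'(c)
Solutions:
 g(c) = C1*cos(c)^(7/2)


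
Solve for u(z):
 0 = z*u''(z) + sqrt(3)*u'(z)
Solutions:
 u(z) = C1 + C2*z^(1 - sqrt(3))


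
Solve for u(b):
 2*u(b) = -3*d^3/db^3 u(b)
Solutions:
 u(b) = C3*exp(-2^(1/3)*3^(2/3)*b/3) + (C1*sin(2^(1/3)*3^(1/6)*b/2) + C2*cos(2^(1/3)*3^(1/6)*b/2))*exp(2^(1/3)*3^(2/3)*b/6)


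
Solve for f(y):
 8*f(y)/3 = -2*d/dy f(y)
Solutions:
 f(y) = C1*exp(-4*y/3)


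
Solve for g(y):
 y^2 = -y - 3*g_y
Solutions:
 g(y) = C1 - y^3/9 - y^2/6


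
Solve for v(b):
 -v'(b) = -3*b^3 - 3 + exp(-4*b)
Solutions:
 v(b) = C1 + 3*b^4/4 + 3*b + exp(-4*b)/4


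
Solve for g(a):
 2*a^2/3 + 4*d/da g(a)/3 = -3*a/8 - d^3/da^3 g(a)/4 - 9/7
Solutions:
 g(a) = C1 + C2*sin(4*sqrt(3)*a/3) + C3*cos(4*sqrt(3)*a/3) - a^3/6 - 9*a^2/64 - 87*a/112


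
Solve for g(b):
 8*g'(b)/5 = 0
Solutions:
 g(b) = C1


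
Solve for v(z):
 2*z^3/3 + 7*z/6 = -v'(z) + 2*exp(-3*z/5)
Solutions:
 v(z) = C1 - z^4/6 - 7*z^2/12 - 10*exp(-3*z/5)/3


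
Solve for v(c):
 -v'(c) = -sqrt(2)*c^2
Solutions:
 v(c) = C1 + sqrt(2)*c^3/3


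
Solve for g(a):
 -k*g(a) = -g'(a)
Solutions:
 g(a) = C1*exp(a*k)


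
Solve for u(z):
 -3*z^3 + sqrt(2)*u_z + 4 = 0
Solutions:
 u(z) = C1 + 3*sqrt(2)*z^4/8 - 2*sqrt(2)*z


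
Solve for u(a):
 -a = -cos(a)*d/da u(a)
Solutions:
 u(a) = C1 + Integral(a/cos(a), a)


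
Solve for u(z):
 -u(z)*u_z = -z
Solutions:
 u(z) = -sqrt(C1 + z^2)
 u(z) = sqrt(C1 + z^2)


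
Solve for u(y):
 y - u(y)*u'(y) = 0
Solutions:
 u(y) = -sqrt(C1 + y^2)
 u(y) = sqrt(C1 + y^2)


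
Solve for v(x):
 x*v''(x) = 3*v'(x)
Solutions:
 v(x) = C1 + C2*x^4


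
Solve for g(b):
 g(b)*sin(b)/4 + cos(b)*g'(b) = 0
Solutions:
 g(b) = C1*cos(b)^(1/4)


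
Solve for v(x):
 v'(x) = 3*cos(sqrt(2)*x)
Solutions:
 v(x) = C1 + 3*sqrt(2)*sin(sqrt(2)*x)/2


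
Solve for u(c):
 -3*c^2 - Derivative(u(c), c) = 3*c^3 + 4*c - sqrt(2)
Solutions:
 u(c) = C1 - 3*c^4/4 - c^3 - 2*c^2 + sqrt(2)*c


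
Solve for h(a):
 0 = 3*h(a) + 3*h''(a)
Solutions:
 h(a) = C1*sin(a) + C2*cos(a)


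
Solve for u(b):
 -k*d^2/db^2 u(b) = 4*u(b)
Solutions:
 u(b) = C1*exp(-2*b*sqrt(-1/k)) + C2*exp(2*b*sqrt(-1/k))


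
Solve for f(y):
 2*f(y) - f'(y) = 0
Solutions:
 f(y) = C1*exp(2*y)


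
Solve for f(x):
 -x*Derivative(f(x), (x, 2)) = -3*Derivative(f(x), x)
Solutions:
 f(x) = C1 + C2*x^4


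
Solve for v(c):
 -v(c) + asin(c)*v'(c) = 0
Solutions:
 v(c) = C1*exp(Integral(1/asin(c), c))


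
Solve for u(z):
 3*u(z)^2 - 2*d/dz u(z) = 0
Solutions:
 u(z) = -2/(C1 + 3*z)


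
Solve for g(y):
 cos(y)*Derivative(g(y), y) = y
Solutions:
 g(y) = C1 + Integral(y/cos(y), y)


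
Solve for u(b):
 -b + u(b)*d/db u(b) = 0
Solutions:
 u(b) = -sqrt(C1 + b^2)
 u(b) = sqrt(C1 + b^2)


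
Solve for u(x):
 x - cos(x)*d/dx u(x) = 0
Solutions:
 u(x) = C1 + Integral(x/cos(x), x)


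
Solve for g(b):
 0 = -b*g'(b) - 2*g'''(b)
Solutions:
 g(b) = C1 + Integral(C2*airyai(-2^(2/3)*b/2) + C3*airybi(-2^(2/3)*b/2), b)


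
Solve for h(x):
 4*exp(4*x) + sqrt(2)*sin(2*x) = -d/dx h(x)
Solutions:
 h(x) = C1 - exp(4*x) + sqrt(2)*cos(2*x)/2


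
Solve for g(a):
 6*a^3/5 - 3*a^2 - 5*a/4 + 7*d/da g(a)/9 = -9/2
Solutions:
 g(a) = C1 - 27*a^4/70 + 9*a^3/7 + 45*a^2/56 - 81*a/14


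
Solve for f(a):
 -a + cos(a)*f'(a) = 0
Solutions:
 f(a) = C1 + Integral(a/cos(a), a)


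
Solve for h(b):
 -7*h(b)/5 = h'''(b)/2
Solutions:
 h(b) = C3*exp(-14^(1/3)*5^(2/3)*b/5) + (C1*sin(14^(1/3)*sqrt(3)*5^(2/3)*b/10) + C2*cos(14^(1/3)*sqrt(3)*5^(2/3)*b/10))*exp(14^(1/3)*5^(2/3)*b/10)


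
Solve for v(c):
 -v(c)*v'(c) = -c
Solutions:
 v(c) = -sqrt(C1 + c^2)
 v(c) = sqrt(C1 + c^2)


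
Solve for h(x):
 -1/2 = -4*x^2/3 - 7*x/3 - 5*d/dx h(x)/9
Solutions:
 h(x) = C1 - 4*x^3/5 - 21*x^2/10 + 9*x/10


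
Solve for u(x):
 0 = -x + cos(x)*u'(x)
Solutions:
 u(x) = C1 + Integral(x/cos(x), x)


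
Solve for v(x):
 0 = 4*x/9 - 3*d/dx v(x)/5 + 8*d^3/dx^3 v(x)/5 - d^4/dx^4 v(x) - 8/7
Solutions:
 v(x) = C1 + C2*exp(x) + C3*exp(x*(3 - sqrt(69))/10) + C4*exp(x*(3 + sqrt(69))/10) + 10*x^2/27 - 40*x/21


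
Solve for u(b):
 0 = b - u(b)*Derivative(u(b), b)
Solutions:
 u(b) = -sqrt(C1 + b^2)
 u(b) = sqrt(C1 + b^2)


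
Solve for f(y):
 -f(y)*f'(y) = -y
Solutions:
 f(y) = -sqrt(C1 + y^2)
 f(y) = sqrt(C1 + y^2)


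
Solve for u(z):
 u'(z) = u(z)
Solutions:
 u(z) = C1*exp(z)


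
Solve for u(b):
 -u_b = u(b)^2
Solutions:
 u(b) = 1/(C1 + b)


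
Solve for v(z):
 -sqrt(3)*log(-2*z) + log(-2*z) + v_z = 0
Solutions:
 v(z) = C1 + z*(-1 + sqrt(3))*log(-z) + z*(-sqrt(3) - log(2) + 1 + sqrt(3)*log(2))


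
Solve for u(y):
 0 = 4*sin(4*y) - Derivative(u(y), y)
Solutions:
 u(y) = C1 - cos(4*y)


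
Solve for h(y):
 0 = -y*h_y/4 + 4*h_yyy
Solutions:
 h(y) = C1 + Integral(C2*airyai(2^(2/3)*y/4) + C3*airybi(2^(2/3)*y/4), y)


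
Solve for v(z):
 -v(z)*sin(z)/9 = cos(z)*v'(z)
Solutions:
 v(z) = C1*cos(z)^(1/9)


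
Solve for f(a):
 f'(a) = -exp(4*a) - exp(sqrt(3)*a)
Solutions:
 f(a) = C1 - exp(4*a)/4 - sqrt(3)*exp(sqrt(3)*a)/3


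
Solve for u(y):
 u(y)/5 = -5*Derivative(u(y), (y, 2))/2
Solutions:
 u(y) = C1*sin(sqrt(2)*y/5) + C2*cos(sqrt(2)*y/5)


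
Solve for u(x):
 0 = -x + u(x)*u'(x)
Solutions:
 u(x) = -sqrt(C1 + x^2)
 u(x) = sqrt(C1 + x^2)


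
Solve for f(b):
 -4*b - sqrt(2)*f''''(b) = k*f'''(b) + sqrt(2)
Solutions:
 f(b) = C1 + C2*b + C3*b^2 + C4*exp(-sqrt(2)*b*k/2) - b^4/(6*k) + sqrt(2)*b^3*(-1 + 4/k)/(6*k)


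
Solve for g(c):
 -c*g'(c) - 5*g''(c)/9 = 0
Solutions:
 g(c) = C1 + C2*erf(3*sqrt(10)*c/10)


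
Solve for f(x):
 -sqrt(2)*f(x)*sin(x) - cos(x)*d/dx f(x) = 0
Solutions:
 f(x) = C1*cos(x)^(sqrt(2))


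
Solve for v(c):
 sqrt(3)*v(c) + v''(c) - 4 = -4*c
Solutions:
 v(c) = C1*sin(3^(1/4)*c) + C2*cos(3^(1/4)*c) - 4*sqrt(3)*c/3 + 4*sqrt(3)/3


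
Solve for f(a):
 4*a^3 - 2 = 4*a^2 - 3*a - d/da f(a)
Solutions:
 f(a) = C1 - a^4 + 4*a^3/3 - 3*a^2/2 + 2*a


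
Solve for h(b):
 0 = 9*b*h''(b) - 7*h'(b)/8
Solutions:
 h(b) = C1 + C2*b^(79/72)


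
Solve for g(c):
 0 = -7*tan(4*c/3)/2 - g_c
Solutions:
 g(c) = C1 + 21*log(cos(4*c/3))/8


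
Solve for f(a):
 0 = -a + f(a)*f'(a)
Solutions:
 f(a) = -sqrt(C1 + a^2)
 f(a) = sqrt(C1 + a^2)


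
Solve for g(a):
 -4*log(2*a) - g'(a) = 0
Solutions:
 g(a) = C1 - 4*a*log(a) - a*log(16) + 4*a


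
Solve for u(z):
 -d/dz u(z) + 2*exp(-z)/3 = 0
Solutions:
 u(z) = C1 - 2*exp(-z)/3


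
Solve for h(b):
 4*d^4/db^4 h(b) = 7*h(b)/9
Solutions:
 h(b) = C1*exp(-sqrt(6)*7^(1/4)*b/6) + C2*exp(sqrt(6)*7^(1/4)*b/6) + C3*sin(sqrt(6)*7^(1/4)*b/6) + C4*cos(sqrt(6)*7^(1/4)*b/6)


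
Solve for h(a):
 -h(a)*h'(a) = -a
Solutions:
 h(a) = -sqrt(C1 + a^2)
 h(a) = sqrt(C1 + a^2)


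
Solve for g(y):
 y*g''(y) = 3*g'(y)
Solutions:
 g(y) = C1 + C2*y^4


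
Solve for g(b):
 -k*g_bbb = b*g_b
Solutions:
 g(b) = C1 + Integral(C2*airyai(b*(-1/k)^(1/3)) + C3*airybi(b*(-1/k)^(1/3)), b)


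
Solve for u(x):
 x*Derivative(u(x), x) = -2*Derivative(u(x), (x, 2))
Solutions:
 u(x) = C1 + C2*erf(x/2)


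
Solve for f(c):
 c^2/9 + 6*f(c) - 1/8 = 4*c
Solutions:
 f(c) = -c^2/54 + 2*c/3 + 1/48


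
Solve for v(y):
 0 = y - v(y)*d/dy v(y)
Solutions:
 v(y) = -sqrt(C1 + y^2)
 v(y) = sqrt(C1 + y^2)


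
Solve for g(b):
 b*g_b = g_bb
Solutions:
 g(b) = C1 + C2*erfi(sqrt(2)*b/2)


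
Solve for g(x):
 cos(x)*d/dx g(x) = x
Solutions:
 g(x) = C1 + Integral(x/cos(x), x)


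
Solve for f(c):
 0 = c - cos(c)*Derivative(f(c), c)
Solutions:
 f(c) = C1 + Integral(c/cos(c), c)


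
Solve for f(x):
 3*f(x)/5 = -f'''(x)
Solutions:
 f(x) = C3*exp(-3^(1/3)*5^(2/3)*x/5) + (C1*sin(3^(5/6)*5^(2/3)*x/10) + C2*cos(3^(5/6)*5^(2/3)*x/10))*exp(3^(1/3)*5^(2/3)*x/10)


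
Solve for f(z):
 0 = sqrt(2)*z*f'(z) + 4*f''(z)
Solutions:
 f(z) = C1 + C2*erf(2^(3/4)*z/4)


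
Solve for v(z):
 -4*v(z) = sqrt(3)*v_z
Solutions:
 v(z) = C1*exp(-4*sqrt(3)*z/3)


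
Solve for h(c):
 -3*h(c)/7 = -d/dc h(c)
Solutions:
 h(c) = C1*exp(3*c/7)


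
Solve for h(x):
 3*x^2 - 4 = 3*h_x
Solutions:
 h(x) = C1 + x^3/3 - 4*x/3


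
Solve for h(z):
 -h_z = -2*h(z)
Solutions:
 h(z) = C1*exp(2*z)


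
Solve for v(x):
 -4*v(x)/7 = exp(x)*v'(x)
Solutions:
 v(x) = C1*exp(4*exp(-x)/7)


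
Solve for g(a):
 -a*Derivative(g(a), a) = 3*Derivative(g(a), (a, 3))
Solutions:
 g(a) = C1 + Integral(C2*airyai(-3^(2/3)*a/3) + C3*airybi(-3^(2/3)*a/3), a)


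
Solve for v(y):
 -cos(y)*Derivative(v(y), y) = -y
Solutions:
 v(y) = C1 + Integral(y/cos(y), y)


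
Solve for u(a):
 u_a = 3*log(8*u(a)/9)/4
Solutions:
 -4*Integral(1/(log(_y) - 2*log(3) + 3*log(2)), (_y, u(a)))/3 = C1 - a


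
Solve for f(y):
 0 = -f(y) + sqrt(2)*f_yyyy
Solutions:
 f(y) = C1*exp(-2^(7/8)*y/2) + C2*exp(2^(7/8)*y/2) + C3*sin(2^(7/8)*y/2) + C4*cos(2^(7/8)*y/2)


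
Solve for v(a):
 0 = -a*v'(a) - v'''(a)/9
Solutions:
 v(a) = C1 + Integral(C2*airyai(-3^(2/3)*a) + C3*airybi(-3^(2/3)*a), a)


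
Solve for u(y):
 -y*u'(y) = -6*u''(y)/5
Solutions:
 u(y) = C1 + C2*erfi(sqrt(15)*y/6)


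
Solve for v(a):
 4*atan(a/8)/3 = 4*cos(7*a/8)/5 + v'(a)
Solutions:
 v(a) = C1 + 4*a*atan(a/8)/3 - 16*log(a^2 + 64)/3 - 32*sin(7*a/8)/35


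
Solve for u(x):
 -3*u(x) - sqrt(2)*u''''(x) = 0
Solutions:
 u(x) = (C1*sin(2^(3/8)*3^(1/4)*x/2) + C2*cos(2^(3/8)*3^(1/4)*x/2))*exp(-2^(3/8)*3^(1/4)*x/2) + (C3*sin(2^(3/8)*3^(1/4)*x/2) + C4*cos(2^(3/8)*3^(1/4)*x/2))*exp(2^(3/8)*3^(1/4)*x/2)


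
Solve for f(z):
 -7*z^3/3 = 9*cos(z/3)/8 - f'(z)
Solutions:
 f(z) = C1 + 7*z^4/12 + 27*sin(z/3)/8


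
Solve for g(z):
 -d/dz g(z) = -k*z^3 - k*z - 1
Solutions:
 g(z) = C1 + k*z^4/4 + k*z^2/2 + z


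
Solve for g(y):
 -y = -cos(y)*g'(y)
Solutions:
 g(y) = C1 + Integral(y/cos(y), y)


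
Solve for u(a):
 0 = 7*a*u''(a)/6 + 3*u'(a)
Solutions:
 u(a) = C1 + C2/a^(11/7)


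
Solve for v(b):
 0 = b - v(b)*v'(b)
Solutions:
 v(b) = -sqrt(C1 + b^2)
 v(b) = sqrt(C1 + b^2)


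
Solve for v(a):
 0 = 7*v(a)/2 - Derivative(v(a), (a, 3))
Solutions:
 v(a) = C3*exp(2^(2/3)*7^(1/3)*a/2) + (C1*sin(2^(2/3)*sqrt(3)*7^(1/3)*a/4) + C2*cos(2^(2/3)*sqrt(3)*7^(1/3)*a/4))*exp(-2^(2/3)*7^(1/3)*a/4)


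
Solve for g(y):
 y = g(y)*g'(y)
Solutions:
 g(y) = -sqrt(C1 + y^2)
 g(y) = sqrt(C1 + y^2)


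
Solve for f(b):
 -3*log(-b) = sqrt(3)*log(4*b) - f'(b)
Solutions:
 f(b) = C1 + b*(sqrt(3) + 3)*log(b) + b*(-3 - sqrt(3) + 2*sqrt(3)*log(2) + 3*I*pi)


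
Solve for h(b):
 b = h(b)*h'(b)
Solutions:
 h(b) = -sqrt(C1 + b^2)
 h(b) = sqrt(C1 + b^2)


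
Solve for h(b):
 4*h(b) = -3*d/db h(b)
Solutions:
 h(b) = C1*exp(-4*b/3)


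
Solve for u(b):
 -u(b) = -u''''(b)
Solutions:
 u(b) = C1*exp(-b) + C2*exp(b) + C3*sin(b) + C4*cos(b)


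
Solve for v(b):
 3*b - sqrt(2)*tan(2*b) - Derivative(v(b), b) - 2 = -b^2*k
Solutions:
 v(b) = C1 + b^3*k/3 + 3*b^2/2 - 2*b + sqrt(2)*log(cos(2*b))/2


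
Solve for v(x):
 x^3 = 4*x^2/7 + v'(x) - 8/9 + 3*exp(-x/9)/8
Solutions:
 v(x) = C1 + x^4/4 - 4*x^3/21 + 8*x/9 + 27*exp(-x/9)/8


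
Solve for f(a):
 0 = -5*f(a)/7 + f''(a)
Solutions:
 f(a) = C1*exp(-sqrt(35)*a/7) + C2*exp(sqrt(35)*a/7)


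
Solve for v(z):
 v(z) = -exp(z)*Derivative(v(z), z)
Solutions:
 v(z) = C1*exp(exp(-z))


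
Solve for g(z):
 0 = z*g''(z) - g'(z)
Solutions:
 g(z) = C1 + C2*z^2


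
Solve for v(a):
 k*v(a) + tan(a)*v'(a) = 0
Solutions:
 v(a) = C1*exp(-k*log(sin(a)))


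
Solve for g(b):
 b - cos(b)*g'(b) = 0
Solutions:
 g(b) = C1 + Integral(b/cos(b), b)


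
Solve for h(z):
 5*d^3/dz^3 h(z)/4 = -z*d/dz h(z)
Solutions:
 h(z) = C1 + Integral(C2*airyai(-10^(2/3)*z/5) + C3*airybi(-10^(2/3)*z/5), z)


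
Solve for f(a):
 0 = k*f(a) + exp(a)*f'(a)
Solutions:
 f(a) = C1*exp(k*exp(-a))


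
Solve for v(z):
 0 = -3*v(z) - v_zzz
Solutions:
 v(z) = C3*exp(-3^(1/3)*z) + (C1*sin(3^(5/6)*z/2) + C2*cos(3^(5/6)*z/2))*exp(3^(1/3)*z/2)


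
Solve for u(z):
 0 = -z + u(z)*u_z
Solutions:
 u(z) = -sqrt(C1 + z^2)
 u(z) = sqrt(C1 + z^2)


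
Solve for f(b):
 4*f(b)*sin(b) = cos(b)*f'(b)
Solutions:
 f(b) = C1/cos(b)^4


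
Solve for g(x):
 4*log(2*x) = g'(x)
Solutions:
 g(x) = C1 + 4*x*log(x) - 4*x + x*log(16)


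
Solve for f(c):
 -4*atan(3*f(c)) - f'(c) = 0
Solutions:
 Integral(1/atan(3*_y), (_y, f(c))) = C1 - 4*c


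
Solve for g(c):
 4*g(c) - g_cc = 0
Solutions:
 g(c) = C1*exp(-2*c) + C2*exp(2*c)


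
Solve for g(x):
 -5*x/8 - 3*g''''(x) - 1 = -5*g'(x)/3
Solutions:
 g(x) = C1 + C4*exp(15^(1/3)*x/3) + 3*x^2/16 + 3*x/5 + (C2*sin(3^(5/6)*5^(1/3)*x/6) + C3*cos(3^(5/6)*5^(1/3)*x/6))*exp(-15^(1/3)*x/6)


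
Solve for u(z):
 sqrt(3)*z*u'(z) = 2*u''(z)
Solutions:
 u(z) = C1 + C2*erfi(3^(1/4)*z/2)


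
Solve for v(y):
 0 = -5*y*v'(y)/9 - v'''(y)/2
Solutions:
 v(y) = C1 + Integral(C2*airyai(-30^(1/3)*y/3) + C3*airybi(-30^(1/3)*y/3), y)


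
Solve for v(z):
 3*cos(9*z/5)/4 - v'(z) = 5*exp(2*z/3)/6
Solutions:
 v(z) = C1 - 5*exp(2*z/3)/4 + 5*sin(9*z/5)/12


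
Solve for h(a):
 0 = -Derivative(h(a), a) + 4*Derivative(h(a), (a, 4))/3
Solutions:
 h(a) = C1 + C4*exp(6^(1/3)*a/2) + (C2*sin(2^(1/3)*3^(5/6)*a/4) + C3*cos(2^(1/3)*3^(5/6)*a/4))*exp(-6^(1/3)*a/4)


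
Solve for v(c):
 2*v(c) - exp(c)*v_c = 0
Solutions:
 v(c) = C1*exp(-2*exp(-c))


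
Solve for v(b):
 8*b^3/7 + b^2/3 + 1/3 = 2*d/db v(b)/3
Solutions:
 v(b) = C1 + 3*b^4/7 + b^3/6 + b/2


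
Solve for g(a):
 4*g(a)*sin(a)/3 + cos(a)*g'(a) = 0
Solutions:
 g(a) = C1*cos(a)^(4/3)


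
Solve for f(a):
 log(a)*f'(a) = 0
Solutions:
 f(a) = C1


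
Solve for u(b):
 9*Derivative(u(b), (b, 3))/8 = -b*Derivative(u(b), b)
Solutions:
 u(b) = C1 + Integral(C2*airyai(-2*3^(1/3)*b/3) + C3*airybi(-2*3^(1/3)*b/3), b)


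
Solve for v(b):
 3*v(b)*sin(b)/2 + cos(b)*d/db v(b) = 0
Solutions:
 v(b) = C1*cos(b)^(3/2)


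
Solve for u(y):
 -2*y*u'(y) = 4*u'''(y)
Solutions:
 u(y) = C1 + Integral(C2*airyai(-2^(2/3)*y/2) + C3*airybi(-2^(2/3)*y/2), y)


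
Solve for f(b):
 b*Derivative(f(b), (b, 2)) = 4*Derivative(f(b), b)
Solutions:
 f(b) = C1 + C2*b^5


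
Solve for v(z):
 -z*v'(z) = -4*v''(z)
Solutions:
 v(z) = C1 + C2*erfi(sqrt(2)*z/4)


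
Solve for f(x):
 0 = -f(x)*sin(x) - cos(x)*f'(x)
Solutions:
 f(x) = C1*cos(x)


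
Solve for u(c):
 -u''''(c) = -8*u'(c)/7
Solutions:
 u(c) = C1 + C4*exp(2*7^(2/3)*c/7) + (C2*sin(sqrt(3)*7^(2/3)*c/7) + C3*cos(sqrt(3)*7^(2/3)*c/7))*exp(-7^(2/3)*c/7)


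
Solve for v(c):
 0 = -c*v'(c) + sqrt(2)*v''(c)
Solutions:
 v(c) = C1 + C2*erfi(2^(1/4)*c/2)


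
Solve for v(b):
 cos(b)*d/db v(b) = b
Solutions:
 v(b) = C1 + Integral(b/cos(b), b)


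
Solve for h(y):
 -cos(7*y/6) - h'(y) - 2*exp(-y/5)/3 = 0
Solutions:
 h(y) = C1 - 6*sin(7*y/6)/7 + 10*exp(-y/5)/3


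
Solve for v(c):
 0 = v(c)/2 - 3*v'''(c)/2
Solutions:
 v(c) = C3*exp(3^(2/3)*c/3) + (C1*sin(3^(1/6)*c/2) + C2*cos(3^(1/6)*c/2))*exp(-3^(2/3)*c/6)


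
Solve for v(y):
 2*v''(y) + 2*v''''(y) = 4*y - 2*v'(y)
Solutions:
 v(y) = C1 + C2*exp(6^(1/3)*y*(-2*3^(1/3)/(9 + sqrt(93))^(1/3) + 2^(1/3)*(9 + sqrt(93))^(1/3))/12)*sin(2^(1/3)*3^(1/6)*y*(6/(9 + sqrt(93))^(1/3) + 2^(1/3)*3^(2/3)*(9 + sqrt(93))^(1/3))/12) + C3*exp(6^(1/3)*y*(-2*3^(1/3)/(9 + sqrt(93))^(1/3) + 2^(1/3)*(9 + sqrt(93))^(1/3))/12)*cos(2^(1/3)*3^(1/6)*y*(6/(9 + sqrt(93))^(1/3) + 2^(1/3)*3^(2/3)*(9 + sqrt(93))^(1/3))/12) + C4*exp(-6^(1/3)*y*(-2*3^(1/3)/(9 + sqrt(93))^(1/3) + 2^(1/3)*(9 + sqrt(93))^(1/3))/6) + y^2 - 2*y


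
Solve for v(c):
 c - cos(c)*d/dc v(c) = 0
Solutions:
 v(c) = C1 + Integral(c/cos(c), c)


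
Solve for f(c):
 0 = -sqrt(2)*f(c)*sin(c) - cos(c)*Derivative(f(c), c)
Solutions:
 f(c) = C1*cos(c)^(sqrt(2))


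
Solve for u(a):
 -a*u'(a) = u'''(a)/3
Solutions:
 u(a) = C1 + Integral(C2*airyai(-3^(1/3)*a) + C3*airybi(-3^(1/3)*a), a)


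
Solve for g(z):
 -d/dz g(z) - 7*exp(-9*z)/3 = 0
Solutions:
 g(z) = C1 + 7*exp(-9*z)/27


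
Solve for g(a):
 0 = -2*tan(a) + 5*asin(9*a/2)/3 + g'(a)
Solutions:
 g(a) = C1 - 5*a*asin(9*a/2)/3 - 5*sqrt(4 - 81*a^2)/27 - 2*log(cos(a))


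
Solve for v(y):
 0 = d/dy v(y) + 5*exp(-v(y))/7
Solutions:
 v(y) = log(C1 - 5*y/7)


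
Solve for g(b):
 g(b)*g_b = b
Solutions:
 g(b) = -sqrt(C1 + b^2)
 g(b) = sqrt(C1 + b^2)


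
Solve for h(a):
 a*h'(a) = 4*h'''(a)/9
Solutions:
 h(a) = C1 + Integral(C2*airyai(2^(1/3)*3^(2/3)*a/2) + C3*airybi(2^(1/3)*3^(2/3)*a/2), a)


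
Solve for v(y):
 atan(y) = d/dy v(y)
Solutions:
 v(y) = C1 + y*atan(y) - log(y^2 + 1)/2


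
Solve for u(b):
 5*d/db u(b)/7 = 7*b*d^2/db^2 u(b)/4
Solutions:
 u(b) = C1 + C2*b^(69/49)


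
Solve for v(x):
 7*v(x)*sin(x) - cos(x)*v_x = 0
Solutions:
 v(x) = C1/cos(x)^7


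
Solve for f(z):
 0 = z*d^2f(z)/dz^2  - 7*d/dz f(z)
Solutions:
 f(z) = C1 + C2*z^8


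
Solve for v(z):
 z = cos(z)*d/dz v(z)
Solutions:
 v(z) = C1 + Integral(z/cos(z), z)


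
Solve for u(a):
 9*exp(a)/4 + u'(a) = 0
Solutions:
 u(a) = C1 - 9*exp(a)/4


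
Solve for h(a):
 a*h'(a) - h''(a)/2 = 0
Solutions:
 h(a) = C1 + C2*erfi(a)


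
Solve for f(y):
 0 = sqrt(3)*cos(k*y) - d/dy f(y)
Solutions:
 f(y) = C1 + sqrt(3)*sin(k*y)/k


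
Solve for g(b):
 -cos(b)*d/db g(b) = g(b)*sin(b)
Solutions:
 g(b) = C1*cos(b)


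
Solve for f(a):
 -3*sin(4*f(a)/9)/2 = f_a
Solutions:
 3*a/2 + 9*log(cos(4*f(a)/9) - 1)/8 - 9*log(cos(4*f(a)/9) + 1)/8 = C1


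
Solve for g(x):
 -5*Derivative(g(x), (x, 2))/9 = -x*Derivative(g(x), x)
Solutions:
 g(x) = C1 + C2*erfi(3*sqrt(10)*x/10)


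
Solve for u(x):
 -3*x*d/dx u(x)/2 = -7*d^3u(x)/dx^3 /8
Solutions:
 u(x) = C1 + Integral(C2*airyai(12^(1/3)*7^(2/3)*x/7) + C3*airybi(12^(1/3)*7^(2/3)*x/7), x)


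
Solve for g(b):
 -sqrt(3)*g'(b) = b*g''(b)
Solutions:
 g(b) = C1 + C2*b^(1 - sqrt(3))


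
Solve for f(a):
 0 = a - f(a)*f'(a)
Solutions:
 f(a) = -sqrt(C1 + a^2)
 f(a) = sqrt(C1 + a^2)


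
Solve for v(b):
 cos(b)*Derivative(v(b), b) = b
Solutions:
 v(b) = C1 + Integral(b/cos(b), b)


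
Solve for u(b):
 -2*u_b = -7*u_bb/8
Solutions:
 u(b) = C1 + C2*exp(16*b/7)


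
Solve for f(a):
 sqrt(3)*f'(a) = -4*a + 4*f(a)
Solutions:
 f(a) = C1*exp(4*sqrt(3)*a/3) + a + sqrt(3)/4


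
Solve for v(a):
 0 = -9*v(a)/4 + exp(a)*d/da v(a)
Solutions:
 v(a) = C1*exp(-9*exp(-a)/4)


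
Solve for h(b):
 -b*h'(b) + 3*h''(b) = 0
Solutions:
 h(b) = C1 + C2*erfi(sqrt(6)*b/6)


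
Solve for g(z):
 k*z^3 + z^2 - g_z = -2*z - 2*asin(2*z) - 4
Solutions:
 g(z) = C1 + k*z^4/4 + z^3/3 + z^2 + 2*z*asin(2*z) + 4*z + sqrt(1 - 4*z^2)


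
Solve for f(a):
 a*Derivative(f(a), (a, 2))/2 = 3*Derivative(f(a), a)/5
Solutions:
 f(a) = C1 + C2*a^(11/5)


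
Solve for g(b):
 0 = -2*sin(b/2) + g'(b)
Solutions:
 g(b) = C1 - 4*cos(b/2)


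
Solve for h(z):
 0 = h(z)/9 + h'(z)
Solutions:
 h(z) = C1*exp(-z/9)


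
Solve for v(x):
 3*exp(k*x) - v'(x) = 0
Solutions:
 v(x) = C1 + 3*exp(k*x)/k


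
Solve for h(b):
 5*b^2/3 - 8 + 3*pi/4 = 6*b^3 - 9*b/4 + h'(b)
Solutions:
 h(b) = C1 - 3*b^4/2 + 5*b^3/9 + 9*b^2/8 - 8*b + 3*pi*b/4


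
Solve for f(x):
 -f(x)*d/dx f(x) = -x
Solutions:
 f(x) = -sqrt(C1 + x^2)
 f(x) = sqrt(C1 + x^2)


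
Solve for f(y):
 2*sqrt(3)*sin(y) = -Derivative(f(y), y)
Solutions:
 f(y) = C1 + 2*sqrt(3)*cos(y)


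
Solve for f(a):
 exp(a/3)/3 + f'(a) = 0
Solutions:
 f(a) = C1 - exp(a)^(1/3)


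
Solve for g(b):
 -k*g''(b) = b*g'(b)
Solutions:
 g(b) = C1 + C2*sqrt(k)*erf(sqrt(2)*b*sqrt(1/k)/2)


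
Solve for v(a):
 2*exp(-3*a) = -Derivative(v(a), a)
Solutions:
 v(a) = C1 + 2*exp(-3*a)/3


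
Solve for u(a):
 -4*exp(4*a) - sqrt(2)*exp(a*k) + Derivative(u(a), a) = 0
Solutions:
 u(a) = C1 + exp(4*a) + sqrt(2)*exp(a*k)/k


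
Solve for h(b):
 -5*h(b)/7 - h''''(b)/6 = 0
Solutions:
 h(b) = (C1*sin(14^(3/4)*15^(1/4)*b/14) + C2*cos(14^(3/4)*15^(1/4)*b/14))*exp(-14^(3/4)*15^(1/4)*b/14) + (C3*sin(14^(3/4)*15^(1/4)*b/14) + C4*cos(14^(3/4)*15^(1/4)*b/14))*exp(14^(3/4)*15^(1/4)*b/14)


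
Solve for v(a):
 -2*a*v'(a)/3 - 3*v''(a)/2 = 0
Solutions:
 v(a) = C1 + C2*erf(sqrt(2)*a/3)


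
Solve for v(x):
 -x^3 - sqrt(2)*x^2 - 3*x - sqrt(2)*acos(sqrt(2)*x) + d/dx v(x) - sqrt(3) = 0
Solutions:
 v(x) = C1 + x^4/4 + sqrt(2)*x^3/3 + 3*x^2/2 + sqrt(3)*x + sqrt(2)*(x*acos(sqrt(2)*x) - sqrt(2)*sqrt(1 - 2*x^2)/2)


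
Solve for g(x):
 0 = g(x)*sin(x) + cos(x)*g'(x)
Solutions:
 g(x) = C1*cos(x)


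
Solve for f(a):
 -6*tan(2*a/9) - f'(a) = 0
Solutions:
 f(a) = C1 + 27*log(cos(2*a/9))


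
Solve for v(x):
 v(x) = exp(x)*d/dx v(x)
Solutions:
 v(x) = C1*exp(-exp(-x))


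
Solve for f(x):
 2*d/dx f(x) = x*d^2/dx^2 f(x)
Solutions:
 f(x) = C1 + C2*x^3


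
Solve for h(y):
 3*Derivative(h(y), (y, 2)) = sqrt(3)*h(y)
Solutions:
 h(y) = C1*exp(-3^(3/4)*y/3) + C2*exp(3^(3/4)*y/3)


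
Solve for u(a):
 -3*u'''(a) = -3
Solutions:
 u(a) = C1 + C2*a + C3*a^2 + a^3/6


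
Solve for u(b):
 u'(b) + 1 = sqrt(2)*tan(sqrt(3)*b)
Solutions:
 u(b) = C1 - b - sqrt(6)*log(cos(sqrt(3)*b))/3


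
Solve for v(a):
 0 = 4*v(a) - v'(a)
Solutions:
 v(a) = C1*exp(4*a)


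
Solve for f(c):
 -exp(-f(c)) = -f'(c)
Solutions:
 f(c) = log(C1 + c)


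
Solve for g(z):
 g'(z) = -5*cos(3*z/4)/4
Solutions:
 g(z) = C1 - 5*sin(3*z/4)/3


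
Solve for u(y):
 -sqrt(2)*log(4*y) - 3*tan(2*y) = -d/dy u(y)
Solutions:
 u(y) = C1 + sqrt(2)*y*(log(y) - 1) + 2*sqrt(2)*y*log(2) - 3*log(cos(2*y))/2


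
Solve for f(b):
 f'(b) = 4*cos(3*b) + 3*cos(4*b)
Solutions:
 f(b) = C1 + 4*sin(3*b)/3 + 3*sin(4*b)/4


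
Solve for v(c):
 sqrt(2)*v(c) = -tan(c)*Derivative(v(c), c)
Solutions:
 v(c) = C1/sin(c)^(sqrt(2))


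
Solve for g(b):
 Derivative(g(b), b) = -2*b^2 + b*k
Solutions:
 g(b) = C1 - 2*b^3/3 + b^2*k/2


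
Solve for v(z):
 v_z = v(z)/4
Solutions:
 v(z) = C1*exp(z/4)


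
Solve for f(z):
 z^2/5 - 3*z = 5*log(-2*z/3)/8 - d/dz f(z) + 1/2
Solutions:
 f(z) = C1 - z^3/15 + 3*z^2/2 + 5*z*log(-z)/8 + z*(-5*log(3) - 1 + 5*log(2))/8


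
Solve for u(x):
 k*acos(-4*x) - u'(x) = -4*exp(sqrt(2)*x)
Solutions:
 u(x) = C1 + k*(x*acos(-4*x) + sqrt(1 - 16*x^2)/4) + 2*sqrt(2)*exp(sqrt(2)*x)


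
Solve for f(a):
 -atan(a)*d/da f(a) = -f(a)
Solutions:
 f(a) = C1*exp(Integral(1/atan(a), a))


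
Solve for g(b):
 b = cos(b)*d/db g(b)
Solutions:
 g(b) = C1 + Integral(b/cos(b), b)


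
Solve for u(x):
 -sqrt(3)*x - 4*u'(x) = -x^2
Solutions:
 u(x) = C1 + x^3/12 - sqrt(3)*x^2/8


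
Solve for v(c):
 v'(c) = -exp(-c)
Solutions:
 v(c) = C1 + exp(-c)


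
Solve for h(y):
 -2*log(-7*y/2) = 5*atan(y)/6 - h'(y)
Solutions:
 h(y) = C1 + 2*y*log(-y) + 5*y*atan(y)/6 - 2*y - 2*y*log(2) + 2*y*log(7) - 5*log(y^2 + 1)/12


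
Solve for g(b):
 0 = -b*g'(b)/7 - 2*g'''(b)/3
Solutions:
 g(b) = C1 + Integral(C2*airyai(-14^(2/3)*3^(1/3)*b/14) + C3*airybi(-14^(2/3)*3^(1/3)*b/14), b)


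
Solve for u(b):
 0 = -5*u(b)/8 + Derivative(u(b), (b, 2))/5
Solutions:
 u(b) = C1*exp(-5*sqrt(2)*b/4) + C2*exp(5*sqrt(2)*b/4)


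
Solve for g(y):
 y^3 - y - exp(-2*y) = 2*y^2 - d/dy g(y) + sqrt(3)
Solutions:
 g(y) = C1 - y^4/4 + 2*y^3/3 + y^2/2 + sqrt(3)*y - exp(-2*y)/2


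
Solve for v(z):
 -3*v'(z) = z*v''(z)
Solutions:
 v(z) = C1 + C2/z^2


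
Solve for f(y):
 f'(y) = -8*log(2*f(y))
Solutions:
 Integral(1/(log(_y) + log(2)), (_y, f(y)))/8 = C1 - y


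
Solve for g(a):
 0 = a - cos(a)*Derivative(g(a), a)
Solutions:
 g(a) = C1 + Integral(a/cos(a), a)


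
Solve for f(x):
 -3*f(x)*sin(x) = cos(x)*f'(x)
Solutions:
 f(x) = C1*cos(x)^3


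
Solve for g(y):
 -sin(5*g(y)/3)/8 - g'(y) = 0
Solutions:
 y/8 + 3*log(cos(5*g(y)/3) - 1)/10 - 3*log(cos(5*g(y)/3) + 1)/10 = C1


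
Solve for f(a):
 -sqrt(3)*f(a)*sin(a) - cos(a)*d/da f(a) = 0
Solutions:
 f(a) = C1*cos(a)^(sqrt(3))


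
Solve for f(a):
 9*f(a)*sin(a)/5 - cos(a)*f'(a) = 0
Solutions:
 f(a) = C1/cos(a)^(9/5)


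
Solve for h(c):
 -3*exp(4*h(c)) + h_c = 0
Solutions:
 h(c) = log(-(-1/(C1 + 12*c))^(1/4))
 h(c) = log(-1/(C1 + 12*c))/4
 h(c) = log(-I*(-1/(C1 + 12*c))^(1/4))
 h(c) = log(I*(-1/(C1 + 12*c))^(1/4))


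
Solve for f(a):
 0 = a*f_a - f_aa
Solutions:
 f(a) = C1 + C2*erfi(sqrt(2)*a/2)


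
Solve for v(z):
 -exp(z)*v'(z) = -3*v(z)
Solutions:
 v(z) = C1*exp(-3*exp(-z))


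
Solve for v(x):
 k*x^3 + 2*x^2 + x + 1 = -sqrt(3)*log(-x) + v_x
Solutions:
 v(x) = C1 + k*x^4/4 + 2*x^3/3 + x^2/2 + sqrt(3)*x*log(-x) + x*(1 - sqrt(3))


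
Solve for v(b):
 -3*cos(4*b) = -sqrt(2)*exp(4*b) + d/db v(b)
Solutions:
 v(b) = C1 + sqrt(2)*exp(4*b)/4 - 3*sin(4*b)/4


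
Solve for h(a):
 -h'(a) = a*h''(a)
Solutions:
 h(a) = C1 + C2*log(a)


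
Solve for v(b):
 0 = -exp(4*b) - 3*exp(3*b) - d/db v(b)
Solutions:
 v(b) = C1 - exp(4*b)/4 - exp(3*b)


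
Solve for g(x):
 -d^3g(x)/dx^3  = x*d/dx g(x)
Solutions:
 g(x) = C1 + Integral(C2*airyai(-x) + C3*airybi(-x), x)


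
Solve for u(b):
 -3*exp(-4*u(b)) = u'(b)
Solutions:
 u(b) = log(-I*(C1 - 12*b)^(1/4))
 u(b) = log(I*(C1 - 12*b)^(1/4))
 u(b) = log(-(C1 - 12*b)^(1/4))
 u(b) = log(C1 - 12*b)/4


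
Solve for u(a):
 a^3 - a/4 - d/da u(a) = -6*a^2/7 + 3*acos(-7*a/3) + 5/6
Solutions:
 u(a) = C1 + a^4/4 + 2*a^3/7 - a^2/8 - 3*a*acos(-7*a/3) - 5*a/6 - 3*sqrt(9 - 49*a^2)/7


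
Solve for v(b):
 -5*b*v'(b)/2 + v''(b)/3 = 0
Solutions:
 v(b) = C1 + C2*erfi(sqrt(15)*b/2)


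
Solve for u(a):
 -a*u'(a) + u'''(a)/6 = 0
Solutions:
 u(a) = C1 + Integral(C2*airyai(6^(1/3)*a) + C3*airybi(6^(1/3)*a), a)


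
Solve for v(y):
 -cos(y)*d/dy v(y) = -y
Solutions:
 v(y) = C1 + Integral(y/cos(y), y)


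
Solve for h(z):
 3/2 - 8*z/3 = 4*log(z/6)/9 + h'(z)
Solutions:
 h(z) = C1 - 4*z^2/3 - 4*z*log(z)/9 + 4*z*log(6)/9 + 35*z/18


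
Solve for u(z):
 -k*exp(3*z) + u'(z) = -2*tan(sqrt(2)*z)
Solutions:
 u(z) = C1 + k*exp(3*z)/3 + sqrt(2)*log(cos(sqrt(2)*z))


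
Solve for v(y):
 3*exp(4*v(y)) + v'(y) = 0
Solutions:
 v(y) = log(-I*(1/(C1 + 12*y))^(1/4))
 v(y) = log(I*(1/(C1 + 12*y))^(1/4))
 v(y) = log(-(1/(C1 + 12*y))^(1/4))
 v(y) = log(1/(C1 + 12*y))/4


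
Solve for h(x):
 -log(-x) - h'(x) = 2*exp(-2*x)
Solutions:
 h(x) = C1 - x*log(-x) + x + exp(-2*x)


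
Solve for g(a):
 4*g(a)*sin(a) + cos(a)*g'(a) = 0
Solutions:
 g(a) = C1*cos(a)^4


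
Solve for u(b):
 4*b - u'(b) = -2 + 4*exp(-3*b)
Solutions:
 u(b) = C1 + 2*b^2 + 2*b + 4*exp(-3*b)/3


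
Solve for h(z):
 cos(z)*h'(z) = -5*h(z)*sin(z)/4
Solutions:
 h(z) = C1*cos(z)^(5/4)


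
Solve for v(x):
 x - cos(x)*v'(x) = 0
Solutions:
 v(x) = C1 + Integral(x/cos(x), x)


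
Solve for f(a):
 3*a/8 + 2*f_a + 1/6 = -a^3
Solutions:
 f(a) = C1 - a^4/8 - 3*a^2/32 - a/12


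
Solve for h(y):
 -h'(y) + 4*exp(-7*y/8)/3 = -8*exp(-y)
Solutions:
 h(y) = C1 - 8*exp(-y) - 32*exp(-7*y/8)/21


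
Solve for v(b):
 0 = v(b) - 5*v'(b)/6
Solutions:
 v(b) = C1*exp(6*b/5)


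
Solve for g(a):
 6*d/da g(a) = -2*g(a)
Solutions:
 g(a) = C1*exp(-a/3)


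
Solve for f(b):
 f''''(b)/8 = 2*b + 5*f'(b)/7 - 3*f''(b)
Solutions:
 f(b) = C1 + C2*exp(14^(1/3)*b*(-14^(1/3)*(5 + 3*sqrt(177))^(1/3)/14 + 2/(5 + 3*sqrt(177))^(1/3)))*sin(14^(1/3)*sqrt(3)*b*(2/(5 + 3*sqrt(177))^(1/3) + 14^(1/3)*(5 + 3*sqrt(177))^(1/3)/14)) + C3*exp(14^(1/3)*b*(-14^(1/3)*(5 + 3*sqrt(177))^(1/3)/14 + 2/(5 + 3*sqrt(177))^(1/3)))*cos(14^(1/3)*sqrt(3)*b*(2/(5 + 3*sqrt(177))^(1/3) + 14^(1/3)*(5 + 3*sqrt(177))^(1/3)/14)) + C4*exp(14^(1/3)*b*(-4/(5 + 3*sqrt(177))^(1/3) + 14^(1/3)*(5 + 3*sqrt(177))^(1/3)/7)) - 7*b^2/5 - 294*b/25


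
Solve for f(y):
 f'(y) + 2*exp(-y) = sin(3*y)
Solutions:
 f(y) = C1 - cos(3*y)/3 + 2*exp(-y)


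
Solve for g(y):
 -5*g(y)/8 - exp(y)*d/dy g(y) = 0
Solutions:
 g(y) = C1*exp(5*exp(-y)/8)


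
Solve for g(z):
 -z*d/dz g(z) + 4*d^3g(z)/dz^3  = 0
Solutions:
 g(z) = C1 + Integral(C2*airyai(2^(1/3)*z/2) + C3*airybi(2^(1/3)*z/2), z)


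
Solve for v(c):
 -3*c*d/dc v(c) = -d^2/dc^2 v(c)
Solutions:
 v(c) = C1 + C2*erfi(sqrt(6)*c/2)


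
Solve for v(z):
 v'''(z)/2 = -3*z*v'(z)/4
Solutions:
 v(z) = C1 + Integral(C2*airyai(-2^(2/3)*3^(1/3)*z/2) + C3*airybi(-2^(2/3)*3^(1/3)*z/2), z)


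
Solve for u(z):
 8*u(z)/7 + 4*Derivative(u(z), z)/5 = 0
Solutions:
 u(z) = C1*exp(-10*z/7)


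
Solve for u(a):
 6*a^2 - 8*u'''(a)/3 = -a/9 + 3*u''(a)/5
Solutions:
 u(a) = C1 + C2*a + C3*exp(-9*a/40) + 5*a^4/6 - 2395*a^3/162 + 47900*a^2/243


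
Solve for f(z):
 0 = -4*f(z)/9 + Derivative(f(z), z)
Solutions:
 f(z) = C1*exp(4*z/9)


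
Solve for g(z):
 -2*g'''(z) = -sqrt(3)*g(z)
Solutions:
 g(z) = C3*exp(2^(2/3)*3^(1/6)*z/2) + (C1*sin(6^(2/3)*z/4) + C2*cos(6^(2/3)*z/4))*exp(-2^(2/3)*3^(1/6)*z/4)


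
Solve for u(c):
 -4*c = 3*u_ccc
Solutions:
 u(c) = C1 + C2*c + C3*c^2 - c^4/18


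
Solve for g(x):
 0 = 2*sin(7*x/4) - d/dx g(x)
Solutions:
 g(x) = C1 - 8*cos(7*x/4)/7


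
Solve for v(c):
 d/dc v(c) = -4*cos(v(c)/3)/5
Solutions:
 4*c/5 - 3*log(sin(v(c)/3) - 1)/2 + 3*log(sin(v(c)/3) + 1)/2 = C1


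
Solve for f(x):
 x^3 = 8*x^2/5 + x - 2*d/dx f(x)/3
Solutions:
 f(x) = C1 - 3*x^4/8 + 4*x^3/5 + 3*x^2/4


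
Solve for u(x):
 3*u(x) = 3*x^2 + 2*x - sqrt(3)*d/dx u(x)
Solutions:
 u(x) = C1*exp(-sqrt(3)*x) + x^2 - 2*sqrt(3)*x/3 + 2*x/3 - 2*sqrt(3)/9 + 2/3


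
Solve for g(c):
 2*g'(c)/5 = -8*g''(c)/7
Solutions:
 g(c) = C1 + C2*exp(-7*c/20)


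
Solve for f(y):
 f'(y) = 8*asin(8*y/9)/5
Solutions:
 f(y) = C1 + 8*y*asin(8*y/9)/5 + sqrt(81 - 64*y^2)/5


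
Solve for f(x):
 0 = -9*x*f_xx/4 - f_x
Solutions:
 f(x) = C1 + C2*x^(5/9)


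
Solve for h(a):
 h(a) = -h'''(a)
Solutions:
 h(a) = C3*exp(-a) + (C1*sin(sqrt(3)*a/2) + C2*cos(sqrt(3)*a/2))*exp(a/2)


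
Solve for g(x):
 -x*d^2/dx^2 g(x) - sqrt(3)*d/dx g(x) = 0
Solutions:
 g(x) = C1 + C2*x^(1 - sqrt(3))


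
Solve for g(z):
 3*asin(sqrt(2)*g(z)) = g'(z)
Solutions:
 Integral(1/asin(sqrt(2)*_y), (_y, g(z))) = C1 + 3*z


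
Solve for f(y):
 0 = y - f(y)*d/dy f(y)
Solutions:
 f(y) = -sqrt(C1 + y^2)
 f(y) = sqrt(C1 + y^2)


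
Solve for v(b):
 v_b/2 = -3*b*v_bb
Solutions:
 v(b) = C1 + C2*b^(5/6)


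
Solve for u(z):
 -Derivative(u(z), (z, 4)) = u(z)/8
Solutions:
 u(z) = (C1*sin(2^(3/4)*z/4) + C2*cos(2^(3/4)*z/4))*exp(-2^(3/4)*z/4) + (C3*sin(2^(3/4)*z/4) + C4*cos(2^(3/4)*z/4))*exp(2^(3/4)*z/4)


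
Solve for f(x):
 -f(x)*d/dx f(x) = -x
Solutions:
 f(x) = -sqrt(C1 + x^2)
 f(x) = sqrt(C1 + x^2)


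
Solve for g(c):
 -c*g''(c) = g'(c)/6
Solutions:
 g(c) = C1 + C2*c^(5/6)


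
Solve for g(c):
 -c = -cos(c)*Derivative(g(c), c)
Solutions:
 g(c) = C1 + Integral(c/cos(c), c)


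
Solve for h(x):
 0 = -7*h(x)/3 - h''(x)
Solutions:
 h(x) = C1*sin(sqrt(21)*x/3) + C2*cos(sqrt(21)*x/3)


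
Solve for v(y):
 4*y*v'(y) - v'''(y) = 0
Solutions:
 v(y) = C1 + Integral(C2*airyai(2^(2/3)*y) + C3*airybi(2^(2/3)*y), y)


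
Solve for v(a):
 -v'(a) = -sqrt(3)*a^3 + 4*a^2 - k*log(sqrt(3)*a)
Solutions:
 v(a) = C1 + sqrt(3)*a^4/4 - 4*a^3/3 + a*k*log(a) - a*k + a*k*log(3)/2


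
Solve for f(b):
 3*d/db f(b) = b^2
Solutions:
 f(b) = C1 + b^3/9


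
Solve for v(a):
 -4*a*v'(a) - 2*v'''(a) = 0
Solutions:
 v(a) = C1 + Integral(C2*airyai(-2^(1/3)*a) + C3*airybi(-2^(1/3)*a), a)


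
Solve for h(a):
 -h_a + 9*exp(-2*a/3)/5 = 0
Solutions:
 h(a) = C1 - 27*exp(-2*a/3)/10


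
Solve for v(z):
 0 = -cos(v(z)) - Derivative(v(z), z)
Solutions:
 v(z) = pi - asin((C1 + exp(2*z))/(C1 - exp(2*z)))
 v(z) = asin((C1 + exp(2*z))/(C1 - exp(2*z)))


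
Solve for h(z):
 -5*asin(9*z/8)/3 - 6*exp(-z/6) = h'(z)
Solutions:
 h(z) = C1 - 5*z*asin(9*z/8)/3 - 5*sqrt(64 - 81*z^2)/27 + 36*exp(-z/6)


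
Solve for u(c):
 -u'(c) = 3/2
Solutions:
 u(c) = C1 - 3*c/2


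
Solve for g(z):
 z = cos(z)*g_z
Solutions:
 g(z) = C1 + Integral(z/cos(z), z)


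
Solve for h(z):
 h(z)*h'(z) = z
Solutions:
 h(z) = -sqrt(C1 + z^2)
 h(z) = sqrt(C1 + z^2)


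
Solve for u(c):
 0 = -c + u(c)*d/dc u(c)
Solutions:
 u(c) = -sqrt(C1 + c^2)
 u(c) = sqrt(C1 + c^2)


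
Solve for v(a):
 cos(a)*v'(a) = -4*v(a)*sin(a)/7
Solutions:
 v(a) = C1*cos(a)^(4/7)


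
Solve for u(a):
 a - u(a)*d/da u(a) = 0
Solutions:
 u(a) = -sqrt(C1 + a^2)
 u(a) = sqrt(C1 + a^2)
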